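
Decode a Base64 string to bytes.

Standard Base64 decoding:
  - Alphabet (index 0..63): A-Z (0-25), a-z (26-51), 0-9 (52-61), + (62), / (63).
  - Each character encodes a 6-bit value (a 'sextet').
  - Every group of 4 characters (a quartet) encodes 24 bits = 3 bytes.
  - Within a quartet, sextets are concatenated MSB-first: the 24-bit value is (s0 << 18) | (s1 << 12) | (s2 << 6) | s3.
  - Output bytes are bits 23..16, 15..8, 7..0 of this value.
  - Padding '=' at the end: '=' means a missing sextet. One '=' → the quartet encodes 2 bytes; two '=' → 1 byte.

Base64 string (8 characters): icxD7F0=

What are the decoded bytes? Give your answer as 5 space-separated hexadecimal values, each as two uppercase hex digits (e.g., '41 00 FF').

Answer: 89 CC 43 EC 5D

Derivation:
After char 0 ('i'=34): chars_in_quartet=1 acc=0x22 bytes_emitted=0
After char 1 ('c'=28): chars_in_quartet=2 acc=0x89C bytes_emitted=0
After char 2 ('x'=49): chars_in_quartet=3 acc=0x22731 bytes_emitted=0
After char 3 ('D'=3): chars_in_quartet=4 acc=0x89CC43 -> emit 89 CC 43, reset; bytes_emitted=3
After char 4 ('7'=59): chars_in_quartet=1 acc=0x3B bytes_emitted=3
After char 5 ('F'=5): chars_in_quartet=2 acc=0xEC5 bytes_emitted=3
After char 6 ('0'=52): chars_in_quartet=3 acc=0x3B174 bytes_emitted=3
Padding '=': partial quartet acc=0x3B174 -> emit EC 5D; bytes_emitted=5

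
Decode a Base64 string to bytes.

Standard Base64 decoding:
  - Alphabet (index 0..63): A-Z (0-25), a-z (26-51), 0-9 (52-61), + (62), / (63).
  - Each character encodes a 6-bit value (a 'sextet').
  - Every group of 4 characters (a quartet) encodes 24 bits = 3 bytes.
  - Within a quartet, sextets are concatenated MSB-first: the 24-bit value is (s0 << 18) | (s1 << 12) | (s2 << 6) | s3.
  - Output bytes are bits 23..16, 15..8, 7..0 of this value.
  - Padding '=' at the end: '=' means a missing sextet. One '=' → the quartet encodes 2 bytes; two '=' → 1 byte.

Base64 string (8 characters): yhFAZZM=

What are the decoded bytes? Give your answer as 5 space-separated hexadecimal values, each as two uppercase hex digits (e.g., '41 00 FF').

Answer: CA 11 40 65 93

Derivation:
After char 0 ('y'=50): chars_in_quartet=1 acc=0x32 bytes_emitted=0
After char 1 ('h'=33): chars_in_quartet=2 acc=0xCA1 bytes_emitted=0
After char 2 ('F'=5): chars_in_quartet=3 acc=0x32845 bytes_emitted=0
After char 3 ('A'=0): chars_in_quartet=4 acc=0xCA1140 -> emit CA 11 40, reset; bytes_emitted=3
After char 4 ('Z'=25): chars_in_quartet=1 acc=0x19 bytes_emitted=3
After char 5 ('Z'=25): chars_in_quartet=2 acc=0x659 bytes_emitted=3
After char 6 ('M'=12): chars_in_quartet=3 acc=0x1964C bytes_emitted=3
Padding '=': partial quartet acc=0x1964C -> emit 65 93; bytes_emitted=5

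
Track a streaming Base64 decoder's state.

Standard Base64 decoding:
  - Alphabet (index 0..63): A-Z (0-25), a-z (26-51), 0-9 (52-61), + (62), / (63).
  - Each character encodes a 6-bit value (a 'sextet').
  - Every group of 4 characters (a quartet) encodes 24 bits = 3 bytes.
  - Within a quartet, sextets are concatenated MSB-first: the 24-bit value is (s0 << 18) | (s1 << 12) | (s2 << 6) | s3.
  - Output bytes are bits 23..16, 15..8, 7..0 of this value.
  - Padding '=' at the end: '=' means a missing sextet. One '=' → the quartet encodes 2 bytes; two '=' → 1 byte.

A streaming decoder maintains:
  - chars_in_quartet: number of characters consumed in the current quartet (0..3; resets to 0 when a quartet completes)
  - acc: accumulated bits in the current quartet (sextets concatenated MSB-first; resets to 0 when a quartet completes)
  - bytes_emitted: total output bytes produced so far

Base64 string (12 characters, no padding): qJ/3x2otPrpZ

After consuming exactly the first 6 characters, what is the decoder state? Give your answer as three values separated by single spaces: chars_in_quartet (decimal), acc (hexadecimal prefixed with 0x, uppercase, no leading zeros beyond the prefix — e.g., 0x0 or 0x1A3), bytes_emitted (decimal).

After char 0 ('q'=42): chars_in_quartet=1 acc=0x2A bytes_emitted=0
After char 1 ('J'=9): chars_in_quartet=2 acc=0xA89 bytes_emitted=0
After char 2 ('/'=63): chars_in_quartet=3 acc=0x2A27F bytes_emitted=0
After char 3 ('3'=55): chars_in_quartet=4 acc=0xA89FF7 -> emit A8 9F F7, reset; bytes_emitted=3
After char 4 ('x'=49): chars_in_quartet=1 acc=0x31 bytes_emitted=3
After char 5 ('2'=54): chars_in_quartet=2 acc=0xC76 bytes_emitted=3

Answer: 2 0xC76 3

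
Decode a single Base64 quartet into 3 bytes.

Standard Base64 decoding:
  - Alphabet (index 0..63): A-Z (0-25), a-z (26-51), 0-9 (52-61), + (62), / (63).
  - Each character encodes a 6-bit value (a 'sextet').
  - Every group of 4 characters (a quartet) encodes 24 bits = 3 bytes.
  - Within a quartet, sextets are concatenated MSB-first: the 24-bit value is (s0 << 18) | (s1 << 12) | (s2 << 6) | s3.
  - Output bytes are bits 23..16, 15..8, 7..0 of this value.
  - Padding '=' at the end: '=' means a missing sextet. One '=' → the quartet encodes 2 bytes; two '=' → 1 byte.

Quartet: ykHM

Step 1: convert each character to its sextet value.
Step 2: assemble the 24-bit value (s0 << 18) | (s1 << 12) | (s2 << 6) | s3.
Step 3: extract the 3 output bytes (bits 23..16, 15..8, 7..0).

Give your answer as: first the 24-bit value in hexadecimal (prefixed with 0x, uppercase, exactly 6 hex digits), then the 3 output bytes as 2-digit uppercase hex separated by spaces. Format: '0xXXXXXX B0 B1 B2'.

Answer: 0xCA41CC CA 41 CC

Derivation:
Sextets: y=50, k=36, H=7, M=12
24-bit: (50<<18) | (36<<12) | (7<<6) | 12
      = 0xC80000 | 0x024000 | 0x0001C0 | 0x00000C
      = 0xCA41CC
Bytes: (v>>16)&0xFF=CA, (v>>8)&0xFF=41, v&0xFF=CC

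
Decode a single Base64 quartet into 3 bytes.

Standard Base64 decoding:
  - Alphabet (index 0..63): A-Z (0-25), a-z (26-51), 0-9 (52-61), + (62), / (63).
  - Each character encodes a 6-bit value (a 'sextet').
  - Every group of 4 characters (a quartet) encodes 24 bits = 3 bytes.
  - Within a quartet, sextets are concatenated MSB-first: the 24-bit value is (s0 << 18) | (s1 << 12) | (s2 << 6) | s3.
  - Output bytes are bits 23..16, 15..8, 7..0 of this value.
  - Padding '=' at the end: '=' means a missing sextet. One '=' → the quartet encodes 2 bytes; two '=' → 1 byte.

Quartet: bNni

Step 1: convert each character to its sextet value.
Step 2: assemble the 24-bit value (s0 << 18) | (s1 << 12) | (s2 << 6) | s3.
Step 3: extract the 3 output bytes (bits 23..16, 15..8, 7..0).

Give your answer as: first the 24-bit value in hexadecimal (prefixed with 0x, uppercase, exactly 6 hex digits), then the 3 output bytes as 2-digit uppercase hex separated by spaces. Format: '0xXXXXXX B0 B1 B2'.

Answer: 0x6CD9E2 6C D9 E2

Derivation:
Sextets: b=27, N=13, n=39, i=34
24-bit: (27<<18) | (13<<12) | (39<<6) | 34
      = 0x6C0000 | 0x00D000 | 0x0009C0 | 0x000022
      = 0x6CD9E2
Bytes: (v>>16)&0xFF=6C, (v>>8)&0xFF=D9, v&0xFF=E2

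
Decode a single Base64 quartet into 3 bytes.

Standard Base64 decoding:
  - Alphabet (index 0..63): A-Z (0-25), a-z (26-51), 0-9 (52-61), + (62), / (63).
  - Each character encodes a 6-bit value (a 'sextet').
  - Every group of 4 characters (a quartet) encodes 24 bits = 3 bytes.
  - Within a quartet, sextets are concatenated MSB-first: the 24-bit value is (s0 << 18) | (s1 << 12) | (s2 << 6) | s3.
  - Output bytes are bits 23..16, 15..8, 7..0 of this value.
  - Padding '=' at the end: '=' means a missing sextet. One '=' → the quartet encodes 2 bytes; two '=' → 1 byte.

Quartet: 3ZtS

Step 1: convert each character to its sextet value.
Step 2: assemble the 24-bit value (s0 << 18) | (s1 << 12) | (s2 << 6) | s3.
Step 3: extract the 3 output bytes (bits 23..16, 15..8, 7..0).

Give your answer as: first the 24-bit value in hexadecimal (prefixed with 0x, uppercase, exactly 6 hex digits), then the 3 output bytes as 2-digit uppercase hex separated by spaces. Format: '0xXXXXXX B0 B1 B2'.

Sextets: 3=55, Z=25, t=45, S=18
24-bit: (55<<18) | (25<<12) | (45<<6) | 18
      = 0xDC0000 | 0x019000 | 0x000B40 | 0x000012
      = 0xDD9B52
Bytes: (v>>16)&0xFF=DD, (v>>8)&0xFF=9B, v&0xFF=52

Answer: 0xDD9B52 DD 9B 52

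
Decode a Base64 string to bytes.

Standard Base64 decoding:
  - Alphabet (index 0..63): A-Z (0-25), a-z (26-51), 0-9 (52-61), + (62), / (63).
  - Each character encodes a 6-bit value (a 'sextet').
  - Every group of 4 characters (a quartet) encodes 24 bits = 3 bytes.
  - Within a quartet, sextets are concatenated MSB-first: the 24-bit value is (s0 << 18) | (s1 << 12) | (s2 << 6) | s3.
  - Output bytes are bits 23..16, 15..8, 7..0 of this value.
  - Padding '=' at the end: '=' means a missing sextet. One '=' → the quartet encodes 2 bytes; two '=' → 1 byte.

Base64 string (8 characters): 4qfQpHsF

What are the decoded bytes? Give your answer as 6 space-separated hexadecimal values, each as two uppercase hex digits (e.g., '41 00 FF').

Answer: E2 A7 D0 A4 7B 05

Derivation:
After char 0 ('4'=56): chars_in_quartet=1 acc=0x38 bytes_emitted=0
After char 1 ('q'=42): chars_in_quartet=2 acc=0xE2A bytes_emitted=0
After char 2 ('f'=31): chars_in_quartet=3 acc=0x38A9F bytes_emitted=0
After char 3 ('Q'=16): chars_in_quartet=4 acc=0xE2A7D0 -> emit E2 A7 D0, reset; bytes_emitted=3
After char 4 ('p'=41): chars_in_quartet=1 acc=0x29 bytes_emitted=3
After char 5 ('H'=7): chars_in_quartet=2 acc=0xA47 bytes_emitted=3
After char 6 ('s'=44): chars_in_quartet=3 acc=0x291EC bytes_emitted=3
After char 7 ('F'=5): chars_in_quartet=4 acc=0xA47B05 -> emit A4 7B 05, reset; bytes_emitted=6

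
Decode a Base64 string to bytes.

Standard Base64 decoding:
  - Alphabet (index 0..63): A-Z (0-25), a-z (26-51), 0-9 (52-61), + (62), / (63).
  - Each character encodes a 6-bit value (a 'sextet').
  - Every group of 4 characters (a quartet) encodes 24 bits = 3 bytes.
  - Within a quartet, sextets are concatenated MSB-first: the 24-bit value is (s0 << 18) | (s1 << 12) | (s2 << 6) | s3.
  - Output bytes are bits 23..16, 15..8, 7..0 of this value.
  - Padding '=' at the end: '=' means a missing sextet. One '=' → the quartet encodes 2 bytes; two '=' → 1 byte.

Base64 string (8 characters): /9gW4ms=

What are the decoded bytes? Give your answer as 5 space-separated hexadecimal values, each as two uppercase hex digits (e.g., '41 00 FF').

Answer: FF D8 16 E2 6B

Derivation:
After char 0 ('/'=63): chars_in_quartet=1 acc=0x3F bytes_emitted=0
After char 1 ('9'=61): chars_in_quartet=2 acc=0xFFD bytes_emitted=0
After char 2 ('g'=32): chars_in_quartet=3 acc=0x3FF60 bytes_emitted=0
After char 3 ('W'=22): chars_in_quartet=4 acc=0xFFD816 -> emit FF D8 16, reset; bytes_emitted=3
After char 4 ('4'=56): chars_in_quartet=1 acc=0x38 bytes_emitted=3
After char 5 ('m'=38): chars_in_quartet=2 acc=0xE26 bytes_emitted=3
After char 6 ('s'=44): chars_in_quartet=3 acc=0x389AC bytes_emitted=3
Padding '=': partial quartet acc=0x389AC -> emit E2 6B; bytes_emitted=5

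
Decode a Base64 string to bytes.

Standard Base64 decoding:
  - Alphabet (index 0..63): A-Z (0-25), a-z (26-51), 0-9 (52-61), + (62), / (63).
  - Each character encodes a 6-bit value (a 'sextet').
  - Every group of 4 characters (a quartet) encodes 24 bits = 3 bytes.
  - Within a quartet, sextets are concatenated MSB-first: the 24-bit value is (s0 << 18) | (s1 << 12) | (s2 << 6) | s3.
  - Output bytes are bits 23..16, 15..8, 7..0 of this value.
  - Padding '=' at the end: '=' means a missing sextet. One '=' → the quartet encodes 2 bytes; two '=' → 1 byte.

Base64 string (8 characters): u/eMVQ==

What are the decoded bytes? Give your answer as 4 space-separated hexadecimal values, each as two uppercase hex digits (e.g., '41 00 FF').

Answer: BB F7 8C 55

Derivation:
After char 0 ('u'=46): chars_in_quartet=1 acc=0x2E bytes_emitted=0
After char 1 ('/'=63): chars_in_quartet=2 acc=0xBBF bytes_emitted=0
After char 2 ('e'=30): chars_in_quartet=3 acc=0x2EFDE bytes_emitted=0
After char 3 ('M'=12): chars_in_quartet=4 acc=0xBBF78C -> emit BB F7 8C, reset; bytes_emitted=3
After char 4 ('V'=21): chars_in_quartet=1 acc=0x15 bytes_emitted=3
After char 5 ('Q'=16): chars_in_quartet=2 acc=0x550 bytes_emitted=3
Padding '==': partial quartet acc=0x550 -> emit 55; bytes_emitted=4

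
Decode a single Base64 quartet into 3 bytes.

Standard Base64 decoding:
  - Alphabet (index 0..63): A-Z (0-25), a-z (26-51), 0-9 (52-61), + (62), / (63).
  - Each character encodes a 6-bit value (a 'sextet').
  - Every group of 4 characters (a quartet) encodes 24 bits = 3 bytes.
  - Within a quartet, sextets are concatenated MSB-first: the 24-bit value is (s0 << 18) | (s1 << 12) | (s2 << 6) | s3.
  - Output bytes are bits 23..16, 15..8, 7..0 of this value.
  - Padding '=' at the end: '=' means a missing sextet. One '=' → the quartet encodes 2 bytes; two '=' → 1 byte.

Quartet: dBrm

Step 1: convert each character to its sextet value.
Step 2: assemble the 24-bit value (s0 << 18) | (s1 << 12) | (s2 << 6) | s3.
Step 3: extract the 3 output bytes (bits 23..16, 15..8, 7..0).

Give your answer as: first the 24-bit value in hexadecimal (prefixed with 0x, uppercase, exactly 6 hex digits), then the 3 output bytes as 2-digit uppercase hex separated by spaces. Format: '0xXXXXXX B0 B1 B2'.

Answer: 0x741AE6 74 1A E6

Derivation:
Sextets: d=29, B=1, r=43, m=38
24-bit: (29<<18) | (1<<12) | (43<<6) | 38
      = 0x740000 | 0x001000 | 0x000AC0 | 0x000026
      = 0x741AE6
Bytes: (v>>16)&0xFF=74, (v>>8)&0xFF=1A, v&0xFF=E6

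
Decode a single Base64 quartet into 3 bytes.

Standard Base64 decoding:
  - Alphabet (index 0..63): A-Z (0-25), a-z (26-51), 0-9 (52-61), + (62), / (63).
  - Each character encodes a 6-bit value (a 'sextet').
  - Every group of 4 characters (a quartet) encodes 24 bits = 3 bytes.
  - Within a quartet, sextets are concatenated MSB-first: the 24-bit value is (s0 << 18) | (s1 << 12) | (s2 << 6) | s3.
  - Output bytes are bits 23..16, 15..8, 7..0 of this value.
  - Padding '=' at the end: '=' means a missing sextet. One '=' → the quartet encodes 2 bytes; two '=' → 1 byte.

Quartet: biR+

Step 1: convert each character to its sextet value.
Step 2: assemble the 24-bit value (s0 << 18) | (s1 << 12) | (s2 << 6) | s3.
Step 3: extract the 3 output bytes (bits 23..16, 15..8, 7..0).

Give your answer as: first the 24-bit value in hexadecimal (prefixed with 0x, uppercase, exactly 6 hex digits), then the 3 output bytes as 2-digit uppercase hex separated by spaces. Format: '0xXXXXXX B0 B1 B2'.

Answer: 0x6E247E 6E 24 7E

Derivation:
Sextets: b=27, i=34, R=17, +=62
24-bit: (27<<18) | (34<<12) | (17<<6) | 62
      = 0x6C0000 | 0x022000 | 0x000440 | 0x00003E
      = 0x6E247E
Bytes: (v>>16)&0xFF=6E, (v>>8)&0xFF=24, v&0xFF=7E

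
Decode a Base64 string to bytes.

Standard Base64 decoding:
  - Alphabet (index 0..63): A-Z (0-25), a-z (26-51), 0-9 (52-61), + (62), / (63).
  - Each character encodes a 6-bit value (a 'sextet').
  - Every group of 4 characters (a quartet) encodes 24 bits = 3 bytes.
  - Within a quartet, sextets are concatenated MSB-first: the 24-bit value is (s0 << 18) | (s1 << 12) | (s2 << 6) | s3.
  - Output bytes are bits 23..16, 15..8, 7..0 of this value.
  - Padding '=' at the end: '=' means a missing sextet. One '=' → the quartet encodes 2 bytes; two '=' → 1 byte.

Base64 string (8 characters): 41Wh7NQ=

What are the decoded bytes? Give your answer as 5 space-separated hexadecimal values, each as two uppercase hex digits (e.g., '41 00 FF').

Answer: E3 55 A1 EC D4

Derivation:
After char 0 ('4'=56): chars_in_quartet=1 acc=0x38 bytes_emitted=0
After char 1 ('1'=53): chars_in_quartet=2 acc=0xE35 bytes_emitted=0
After char 2 ('W'=22): chars_in_quartet=3 acc=0x38D56 bytes_emitted=0
After char 3 ('h'=33): chars_in_quartet=4 acc=0xE355A1 -> emit E3 55 A1, reset; bytes_emitted=3
After char 4 ('7'=59): chars_in_quartet=1 acc=0x3B bytes_emitted=3
After char 5 ('N'=13): chars_in_quartet=2 acc=0xECD bytes_emitted=3
After char 6 ('Q'=16): chars_in_quartet=3 acc=0x3B350 bytes_emitted=3
Padding '=': partial quartet acc=0x3B350 -> emit EC D4; bytes_emitted=5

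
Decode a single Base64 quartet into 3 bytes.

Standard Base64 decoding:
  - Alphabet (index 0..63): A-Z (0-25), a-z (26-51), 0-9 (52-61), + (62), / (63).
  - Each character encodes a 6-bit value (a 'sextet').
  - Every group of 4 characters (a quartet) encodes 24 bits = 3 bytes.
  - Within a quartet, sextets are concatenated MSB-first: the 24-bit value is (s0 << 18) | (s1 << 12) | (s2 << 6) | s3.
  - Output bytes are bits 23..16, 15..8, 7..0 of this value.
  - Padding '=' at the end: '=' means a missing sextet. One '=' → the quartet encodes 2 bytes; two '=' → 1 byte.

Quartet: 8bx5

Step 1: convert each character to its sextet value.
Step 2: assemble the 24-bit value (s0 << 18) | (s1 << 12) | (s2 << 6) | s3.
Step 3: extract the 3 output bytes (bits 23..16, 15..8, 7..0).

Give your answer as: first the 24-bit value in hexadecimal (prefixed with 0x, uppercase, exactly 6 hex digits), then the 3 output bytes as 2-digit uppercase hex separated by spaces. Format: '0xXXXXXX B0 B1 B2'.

Answer: 0xF1BC79 F1 BC 79

Derivation:
Sextets: 8=60, b=27, x=49, 5=57
24-bit: (60<<18) | (27<<12) | (49<<6) | 57
      = 0xF00000 | 0x01B000 | 0x000C40 | 0x000039
      = 0xF1BC79
Bytes: (v>>16)&0xFF=F1, (v>>8)&0xFF=BC, v&0xFF=79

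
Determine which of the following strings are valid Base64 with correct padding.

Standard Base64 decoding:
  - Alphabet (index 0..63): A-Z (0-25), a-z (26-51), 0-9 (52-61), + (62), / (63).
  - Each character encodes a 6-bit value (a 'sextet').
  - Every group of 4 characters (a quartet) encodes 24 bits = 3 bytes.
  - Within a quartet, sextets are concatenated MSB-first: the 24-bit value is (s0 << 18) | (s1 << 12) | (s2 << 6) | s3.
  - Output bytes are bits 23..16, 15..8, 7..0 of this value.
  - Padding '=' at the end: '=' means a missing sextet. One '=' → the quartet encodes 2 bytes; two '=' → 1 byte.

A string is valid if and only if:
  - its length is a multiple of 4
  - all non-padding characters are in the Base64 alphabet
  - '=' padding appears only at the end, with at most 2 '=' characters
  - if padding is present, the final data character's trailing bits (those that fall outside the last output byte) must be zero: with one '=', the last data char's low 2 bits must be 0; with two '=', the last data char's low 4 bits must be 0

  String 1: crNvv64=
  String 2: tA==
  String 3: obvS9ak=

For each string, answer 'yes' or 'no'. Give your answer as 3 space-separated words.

String 1: 'crNvv64=' → valid
String 2: 'tA==' → valid
String 3: 'obvS9ak=' → valid

Answer: yes yes yes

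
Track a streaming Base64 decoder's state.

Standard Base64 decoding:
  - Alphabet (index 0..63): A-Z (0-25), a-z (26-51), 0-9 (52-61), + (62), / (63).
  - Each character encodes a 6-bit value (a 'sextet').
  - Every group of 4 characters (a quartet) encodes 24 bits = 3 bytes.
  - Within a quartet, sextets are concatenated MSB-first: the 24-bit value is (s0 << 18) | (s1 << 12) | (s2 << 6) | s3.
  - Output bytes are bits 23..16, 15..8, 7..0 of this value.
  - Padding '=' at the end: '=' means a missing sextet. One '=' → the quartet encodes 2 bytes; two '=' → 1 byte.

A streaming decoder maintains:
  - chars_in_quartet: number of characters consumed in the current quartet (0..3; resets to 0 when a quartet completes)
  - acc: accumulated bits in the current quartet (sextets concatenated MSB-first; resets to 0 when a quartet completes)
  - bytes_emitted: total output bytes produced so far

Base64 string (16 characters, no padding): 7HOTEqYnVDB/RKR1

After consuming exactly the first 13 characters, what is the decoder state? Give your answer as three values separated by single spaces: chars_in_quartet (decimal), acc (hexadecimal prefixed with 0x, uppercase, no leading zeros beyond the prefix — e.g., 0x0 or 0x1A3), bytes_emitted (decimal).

After char 0 ('7'=59): chars_in_quartet=1 acc=0x3B bytes_emitted=0
After char 1 ('H'=7): chars_in_quartet=2 acc=0xEC7 bytes_emitted=0
After char 2 ('O'=14): chars_in_quartet=3 acc=0x3B1CE bytes_emitted=0
After char 3 ('T'=19): chars_in_quartet=4 acc=0xEC7393 -> emit EC 73 93, reset; bytes_emitted=3
After char 4 ('E'=4): chars_in_quartet=1 acc=0x4 bytes_emitted=3
After char 5 ('q'=42): chars_in_quartet=2 acc=0x12A bytes_emitted=3
After char 6 ('Y'=24): chars_in_quartet=3 acc=0x4A98 bytes_emitted=3
After char 7 ('n'=39): chars_in_quartet=4 acc=0x12A627 -> emit 12 A6 27, reset; bytes_emitted=6
After char 8 ('V'=21): chars_in_quartet=1 acc=0x15 bytes_emitted=6
After char 9 ('D'=3): chars_in_quartet=2 acc=0x543 bytes_emitted=6
After char 10 ('B'=1): chars_in_quartet=3 acc=0x150C1 bytes_emitted=6
After char 11 ('/'=63): chars_in_quartet=4 acc=0x54307F -> emit 54 30 7F, reset; bytes_emitted=9
After char 12 ('R'=17): chars_in_quartet=1 acc=0x11 bytes_emitted=9

Answer: 1 0x11 9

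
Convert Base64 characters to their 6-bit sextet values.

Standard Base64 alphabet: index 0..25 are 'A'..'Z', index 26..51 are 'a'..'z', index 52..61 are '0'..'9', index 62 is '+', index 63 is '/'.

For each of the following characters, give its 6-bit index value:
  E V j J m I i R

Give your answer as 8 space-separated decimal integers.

'E': A..Z range, ord('E') − ord('A') = 4
'V': A..Z range, ord('V') − ord('A') = 21
'j': a..z range, 26 + ord('j') − ord('a') = 35
'J': A..Z range, ord('J') − ord('A') = 9
'm': a..z range, 26 + ord('m') − ord('a') = 38
'I': A..Z range, ord('I') − ord('A') = 8
'i': a..z range, 26 + ord('i') − ord('a') = 34
'R': A..Z range, ord('R') − ord('A') = 17

Answer: 4 21 35 9 38 8 34 17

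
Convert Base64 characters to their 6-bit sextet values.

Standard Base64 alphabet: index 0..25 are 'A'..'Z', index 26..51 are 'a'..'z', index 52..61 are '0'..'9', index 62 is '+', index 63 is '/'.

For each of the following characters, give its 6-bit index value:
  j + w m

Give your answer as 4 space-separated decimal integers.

'j': a..z range, 26 + ord('j') − ord('a') = 35
'+': index 62
'w': a..z range, 26 + ord('w') − ord('a') = 48
'm': a..z range, 26 + ord('m') − ord('a') = 38

Answer: 35 62 48 38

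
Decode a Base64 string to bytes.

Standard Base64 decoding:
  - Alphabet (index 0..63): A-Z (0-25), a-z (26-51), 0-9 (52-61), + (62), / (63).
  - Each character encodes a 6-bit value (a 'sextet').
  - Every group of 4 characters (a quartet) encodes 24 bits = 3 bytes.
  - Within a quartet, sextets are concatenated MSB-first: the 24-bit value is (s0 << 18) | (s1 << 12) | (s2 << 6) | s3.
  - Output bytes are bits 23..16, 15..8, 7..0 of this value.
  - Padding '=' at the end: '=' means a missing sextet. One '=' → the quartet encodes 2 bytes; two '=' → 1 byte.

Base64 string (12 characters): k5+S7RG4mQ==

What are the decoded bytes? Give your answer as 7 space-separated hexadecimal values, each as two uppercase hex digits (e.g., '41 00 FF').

Answer: 93 9F 92 ED 11 B8 99

Derivation:
After char 0 ('k'=36): chars_in_quartet=1 acc=0x24 bytes_emitted=0
After char 1 ('5'=57): chars_in_quartet=2 acc=0x939 bytes_emitted=0
After char 2 ('+'=62): chars_in_quartet=3 acc=0x24E7E bytes_emitted=0
After char 3 ('S'=18): chars_in_quartet=4 acc=0x939F92 -> emit 93 9F 92, reset; bytes_emitted=3
After char 4 ('7'=59): chars_in_quartet=1 acc=0x3B bytes_emitted=3
After char 5 ('R'=17): chars_in_quartet=2 acc=0xED1 bytes_emitted=3
After char 6 ('G'=6): chars_in_quartet=3 acc=0x3B446 bytes_emitted=3
After char 7 ('4'=56): chars_in_quartet=4 acc=0xED11B8 -> emit ED 11 B8, reset; bytes_emitted=6
After char 8 ('m'=38): chars_in_quartet=1 acc=0x26 bytes_emitted=6
After char 9 ('Q'=16): chars_in_quartet=2 acc=0x990 bytes_emitted=6
Padding '==': partial quartet acc=0x990 -> emit 99; bytes_emitted=7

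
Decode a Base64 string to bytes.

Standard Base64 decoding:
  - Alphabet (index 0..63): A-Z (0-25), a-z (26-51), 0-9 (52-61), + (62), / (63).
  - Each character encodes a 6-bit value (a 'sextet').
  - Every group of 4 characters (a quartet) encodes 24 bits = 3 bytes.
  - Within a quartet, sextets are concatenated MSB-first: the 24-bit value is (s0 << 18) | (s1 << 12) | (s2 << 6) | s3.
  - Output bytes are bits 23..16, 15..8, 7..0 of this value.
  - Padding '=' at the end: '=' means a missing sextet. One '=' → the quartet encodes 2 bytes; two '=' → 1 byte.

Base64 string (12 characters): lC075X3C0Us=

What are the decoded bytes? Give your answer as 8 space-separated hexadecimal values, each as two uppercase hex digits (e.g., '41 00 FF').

After char 0 ('l'=37): chars_in_quartet=1 acc=0x25 bytes_emitted=0
After char 1 ('C'=2): chars_in_quartet=2 acc=0x942 bytes_emitted=0
After char 2 ('0'=52): chars_in_quartet=3 acc=0x250B4 bytes_emitted=0
After char 3 ('7'=59): chars_in_quartet=4 acc=0x942D3B -> emit 94 2D 3B, reset; bytes_emitted=3
After char 4 ('5'=57): chars_in_quartet=1 acc=0x39 bytes_emitted=3
After char 5 ('X'=23): chars_in_quartet=2 acc=0xE57 bytes_emitted=3
After char 6 ('3'=55): chars_in_quartet=3 acc=0x395F7 bytes_emitted=3
After char 7 ('C'=2): chars_in_quartet=4 acc=0xE57DC2 -> emit E5 7D C2, reset; bytes_emitted=6
After char 8 ('0'=52): chars_in_quartet=1 acc=0x34 bytes_emitted=6
After char 9 ('U'=20): chars_in_quartet=2 acc=0xD14 bytes_emitted=6
After char 10 ('s'=44): chars_in_quartet=3 acc=0x3452C bytes_emitted=6
Padding '=': partial quartet acc=0x3452C -> emit D1 4B; bytes_emitted=8

Answer: 94 2D 3B E5 7D C2 D1 4B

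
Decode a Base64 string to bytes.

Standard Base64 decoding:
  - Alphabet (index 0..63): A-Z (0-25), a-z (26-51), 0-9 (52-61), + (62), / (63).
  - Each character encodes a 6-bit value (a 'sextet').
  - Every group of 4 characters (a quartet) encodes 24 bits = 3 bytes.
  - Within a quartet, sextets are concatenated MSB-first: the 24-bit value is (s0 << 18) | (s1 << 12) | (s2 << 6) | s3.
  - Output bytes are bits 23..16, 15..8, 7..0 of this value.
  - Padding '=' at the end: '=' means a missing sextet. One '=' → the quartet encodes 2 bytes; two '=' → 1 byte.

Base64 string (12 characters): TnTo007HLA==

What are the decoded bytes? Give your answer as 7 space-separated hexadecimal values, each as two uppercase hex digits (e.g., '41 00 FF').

After char 0 ('T'=19): chars_in_quartet=1 acc=0x13 bytes_emitted=0
After char 1 ('n'=39): chars_in_quartet=2 acc=0x4E7 bytes_emitted=0
After char 2 ('T'=19): chars_in_quartet=3 acc=0x139D3 bytes_emitted=0
After char 3 ('o'=40): chars_in_quartet=4 acc=0x4E74E8 -> emit 4E 74 E8, reset; bytes_emitted=3
After char 4 ('0'=52): chars_in_quartet=1 acc=0x34 bytes_emitted=3
After char 5 ('0'=52): chars_in_quartet=2 acc=0xD34 bytes_emitted=3
After char 6 ('7'=59): chars_in_quartet=3 acc=0x34D3B bytes_emitted=3
After char 7 ('H'=7): chars_in_quartet=4 acc=0xD34EC7 -> emit D3 4E C7, reset; bytes_emitted=6
After char 8 ('L'=11): chars_in_quartet=1 acc=0xB bytes_emitted=6
After char 9 ('A'=0): chars_in_quartet=2 acc=0x2C0 bytes_emitted=6
Padding '==': partial quartet acc=0x2C0 -> emit 2C; bytes_emitted=7

Answer: 4E 74 E8 D3 4E C7 2C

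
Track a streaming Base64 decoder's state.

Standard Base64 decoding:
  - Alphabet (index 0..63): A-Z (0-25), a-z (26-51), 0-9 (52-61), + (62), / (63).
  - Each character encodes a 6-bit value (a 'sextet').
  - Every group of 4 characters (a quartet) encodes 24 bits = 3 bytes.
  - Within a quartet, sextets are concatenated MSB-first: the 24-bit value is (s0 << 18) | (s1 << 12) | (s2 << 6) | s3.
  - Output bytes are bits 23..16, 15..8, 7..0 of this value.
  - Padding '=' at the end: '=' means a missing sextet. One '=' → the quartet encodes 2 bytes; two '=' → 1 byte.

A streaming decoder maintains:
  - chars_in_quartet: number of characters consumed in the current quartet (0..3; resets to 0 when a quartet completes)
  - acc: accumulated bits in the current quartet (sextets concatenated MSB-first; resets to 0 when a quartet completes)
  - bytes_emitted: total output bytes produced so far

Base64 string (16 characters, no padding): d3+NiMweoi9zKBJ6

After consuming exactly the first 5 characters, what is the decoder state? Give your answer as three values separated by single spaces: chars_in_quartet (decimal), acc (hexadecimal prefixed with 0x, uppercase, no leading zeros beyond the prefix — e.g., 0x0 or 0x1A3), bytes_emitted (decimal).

After char 0 ('d'=29): chars_in_quartet=1 acc=0x1D bytes_emitted=0
After char 1 ('3'=55): chars_in_quartet=2 acc=0x777 bytes_emitted=0
After char 2 ('+'=62): chars_in_quartet=3 acc=0x1DDFE bytes_emitted=0
After char 3 ('N'=13): chars_in_quartet=4 acc=0x777F8D -> emit 77 7F 8D, reset; bytes_emitted=3
After char 4 ('i'=34): chars_in_quartet=1 acc=0x22 bytes_emitted=3

Answer: 1 0x22 3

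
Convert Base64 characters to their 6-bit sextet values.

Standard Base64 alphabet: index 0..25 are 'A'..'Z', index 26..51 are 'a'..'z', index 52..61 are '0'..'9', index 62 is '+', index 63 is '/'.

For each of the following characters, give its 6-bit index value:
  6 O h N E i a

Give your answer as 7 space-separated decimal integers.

'6': 0..9 range, 52 + ord('6') − ord('0') = 58
'O': A..Z range, ord('O') − ord('A') = 14
'h': a..z range, 26 + ord('h') − ord('a') = 33
'N': A..Z range, ord('N') − ord('A') = 13
'E': A..Z range, ord('E') − ord('A') = 4
'i': a..z range, 26 + ord('i') − ord('a') = 34
'a': a..z range, 26 + ord('a') − ord('a') = 26

Answer: 58 14 33 13 4 34 26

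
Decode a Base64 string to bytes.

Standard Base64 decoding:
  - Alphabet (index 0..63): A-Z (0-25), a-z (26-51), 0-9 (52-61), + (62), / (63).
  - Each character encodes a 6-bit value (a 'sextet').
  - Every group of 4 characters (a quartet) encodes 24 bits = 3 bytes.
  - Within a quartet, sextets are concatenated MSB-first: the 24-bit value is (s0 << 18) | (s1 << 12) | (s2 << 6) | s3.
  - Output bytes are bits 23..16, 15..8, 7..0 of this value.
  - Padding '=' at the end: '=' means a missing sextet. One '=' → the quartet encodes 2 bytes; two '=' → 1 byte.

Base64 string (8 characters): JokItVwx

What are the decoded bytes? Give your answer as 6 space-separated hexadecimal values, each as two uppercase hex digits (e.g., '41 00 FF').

Answer: 26 89 08 B5 5C 31

Derivation:
After char 0 ('J'=9): chars_in_quartet=1 acc=0x9 bytes_emitted=0
After char 1 ('o'=40): chars_in_quartet=2 acc=0x268 bytes_emitted=0
After char 2 ('k'=36): chars_in_quartet=3 acc=0x9A24 bytes_emitted=0
After char 3 ('I'=8): chars_in_quartet=4 acc=0x268908 -> emit 26 89 08, reset; bytes_emitted=3
After char 4 ('t'=45): chars_in_quartet=1 acc=0x2D bytes_emitted=3
After char 5 ('V'=21): chars_in_quartet=2 acc=0xB55 bytes_emitted=3
After char 6 ('w'=48): chars_in_quartet=3 acc=0x2D570 bytes_emitted=3
After char 7 ('x'=49): chars_in_quartet=4 acc=0xB55C31 -> emit B5 5C 31, reset; bytes_emitted=6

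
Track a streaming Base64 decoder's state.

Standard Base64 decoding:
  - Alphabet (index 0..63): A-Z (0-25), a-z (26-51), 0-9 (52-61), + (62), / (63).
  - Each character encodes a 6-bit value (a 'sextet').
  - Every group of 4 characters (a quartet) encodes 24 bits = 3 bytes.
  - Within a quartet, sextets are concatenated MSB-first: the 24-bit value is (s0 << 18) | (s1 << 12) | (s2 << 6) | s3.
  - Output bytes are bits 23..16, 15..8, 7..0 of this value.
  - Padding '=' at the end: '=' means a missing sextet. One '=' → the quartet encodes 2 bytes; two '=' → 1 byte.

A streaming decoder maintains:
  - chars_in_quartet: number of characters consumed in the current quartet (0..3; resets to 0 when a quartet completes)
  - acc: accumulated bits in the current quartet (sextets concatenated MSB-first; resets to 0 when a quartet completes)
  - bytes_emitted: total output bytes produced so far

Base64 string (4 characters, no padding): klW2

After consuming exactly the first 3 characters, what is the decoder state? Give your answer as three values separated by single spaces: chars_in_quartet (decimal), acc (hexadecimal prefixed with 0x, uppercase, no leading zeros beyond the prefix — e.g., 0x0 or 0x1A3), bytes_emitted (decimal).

Answer: 3 0x24956 0

Derivation:
After char 0 ('k'=36): chars_in_quartet=1 acc=0x24 bytes_emitted=0
After char 1 ('l'=37): chars_in_quartet=2 acc=0x925 bytes_emitted=0
After char 2 ('W'=22): chars_in_quartet=3 acc=0x24956 bytes_emitted=0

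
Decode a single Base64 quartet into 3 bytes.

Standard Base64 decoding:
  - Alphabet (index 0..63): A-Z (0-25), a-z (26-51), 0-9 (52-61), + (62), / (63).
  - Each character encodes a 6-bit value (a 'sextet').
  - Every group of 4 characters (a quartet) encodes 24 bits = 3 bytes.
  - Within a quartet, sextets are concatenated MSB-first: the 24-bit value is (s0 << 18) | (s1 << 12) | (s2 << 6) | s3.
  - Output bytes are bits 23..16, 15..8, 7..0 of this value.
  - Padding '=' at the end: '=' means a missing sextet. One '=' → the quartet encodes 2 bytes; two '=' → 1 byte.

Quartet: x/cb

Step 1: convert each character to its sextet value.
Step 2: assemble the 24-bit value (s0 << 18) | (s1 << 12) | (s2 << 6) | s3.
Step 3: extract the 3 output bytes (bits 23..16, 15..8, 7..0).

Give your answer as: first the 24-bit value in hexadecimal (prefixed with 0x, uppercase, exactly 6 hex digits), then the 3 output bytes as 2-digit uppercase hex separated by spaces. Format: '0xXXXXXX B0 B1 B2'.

Answer: 0xC7F71B C7 F7 1B

Derivation:
Sextets: x=49, /=63, c=28, b=27
24-bit: (49<<18) | (63<<12) | (28<<6) | 27
      = 0xC40000 | 0x03F000 | 0x000700 | 0x00001B
      = 0xC7F71B
Bytes: (v>>16)&0xFF=C7, (v>>8)&0xFF=F7, v&0xFF=1B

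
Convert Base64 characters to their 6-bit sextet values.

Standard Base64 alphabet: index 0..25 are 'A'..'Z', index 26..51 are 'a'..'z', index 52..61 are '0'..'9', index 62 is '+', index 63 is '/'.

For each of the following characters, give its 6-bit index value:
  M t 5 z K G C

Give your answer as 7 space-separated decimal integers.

Answer: 12 45 57 51 10 6 2

Derivation:
'M': A..Z range, ord('M') − ord('A') = 12
't': a..z range, 26 + ord('t') − ord('a') = 45
'5': 0..9 range, 52 + ord('5') − ord('0') = 57
'z': a..z range, 26 + ord('z') − ord('a') = 51
'K': A..Z range, ord('K') − ord('A') = 10
'G': A..Z range, ord('G') − ord('A') = 6
'C': A..Z range, ord('C') − ord('A') = 2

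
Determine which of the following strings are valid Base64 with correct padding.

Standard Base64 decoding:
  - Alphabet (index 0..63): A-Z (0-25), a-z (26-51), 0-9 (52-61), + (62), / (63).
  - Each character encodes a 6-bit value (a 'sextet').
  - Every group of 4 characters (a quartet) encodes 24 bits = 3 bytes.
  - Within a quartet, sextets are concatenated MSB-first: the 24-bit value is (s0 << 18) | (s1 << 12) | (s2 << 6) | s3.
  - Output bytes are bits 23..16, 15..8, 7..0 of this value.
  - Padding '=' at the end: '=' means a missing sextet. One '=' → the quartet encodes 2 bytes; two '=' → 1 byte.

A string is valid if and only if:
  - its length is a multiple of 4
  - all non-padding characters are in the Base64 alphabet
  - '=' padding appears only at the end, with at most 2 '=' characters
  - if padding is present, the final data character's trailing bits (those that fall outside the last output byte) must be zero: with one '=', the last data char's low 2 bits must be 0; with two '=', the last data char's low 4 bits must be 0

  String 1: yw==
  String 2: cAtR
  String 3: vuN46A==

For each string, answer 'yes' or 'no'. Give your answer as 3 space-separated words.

String 1: 'yw==' → valid
String 2: 'cAtR' → valid
String 3: 'vuN46A==' → valid

Answer: yes yes yes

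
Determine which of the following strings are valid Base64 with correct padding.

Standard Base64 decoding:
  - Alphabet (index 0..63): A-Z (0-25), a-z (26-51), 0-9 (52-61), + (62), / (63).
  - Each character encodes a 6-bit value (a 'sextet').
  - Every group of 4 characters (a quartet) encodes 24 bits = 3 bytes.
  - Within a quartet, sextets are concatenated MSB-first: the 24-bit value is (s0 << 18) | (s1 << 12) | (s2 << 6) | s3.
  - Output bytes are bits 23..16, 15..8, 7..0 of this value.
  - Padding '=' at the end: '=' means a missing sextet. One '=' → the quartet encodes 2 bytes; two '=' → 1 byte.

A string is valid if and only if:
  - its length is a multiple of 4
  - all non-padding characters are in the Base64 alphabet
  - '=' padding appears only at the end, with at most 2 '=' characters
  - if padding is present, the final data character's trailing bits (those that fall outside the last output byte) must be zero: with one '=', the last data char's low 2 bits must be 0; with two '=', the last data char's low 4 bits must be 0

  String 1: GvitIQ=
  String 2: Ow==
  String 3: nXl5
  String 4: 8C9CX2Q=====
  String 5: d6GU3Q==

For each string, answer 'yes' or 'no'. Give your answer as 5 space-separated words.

String 1: 'GvitIQ=' → invalid (len=7 not mult of 4)
String 2: 'Ow==' → valid
String 3: 'nXl5' → valid
String 4: '8C9CX2Q=====' → invalid (5 pad chars (max 2))
String 5: 'd6GU3Q==' → valid

Answer: no yes yes no yes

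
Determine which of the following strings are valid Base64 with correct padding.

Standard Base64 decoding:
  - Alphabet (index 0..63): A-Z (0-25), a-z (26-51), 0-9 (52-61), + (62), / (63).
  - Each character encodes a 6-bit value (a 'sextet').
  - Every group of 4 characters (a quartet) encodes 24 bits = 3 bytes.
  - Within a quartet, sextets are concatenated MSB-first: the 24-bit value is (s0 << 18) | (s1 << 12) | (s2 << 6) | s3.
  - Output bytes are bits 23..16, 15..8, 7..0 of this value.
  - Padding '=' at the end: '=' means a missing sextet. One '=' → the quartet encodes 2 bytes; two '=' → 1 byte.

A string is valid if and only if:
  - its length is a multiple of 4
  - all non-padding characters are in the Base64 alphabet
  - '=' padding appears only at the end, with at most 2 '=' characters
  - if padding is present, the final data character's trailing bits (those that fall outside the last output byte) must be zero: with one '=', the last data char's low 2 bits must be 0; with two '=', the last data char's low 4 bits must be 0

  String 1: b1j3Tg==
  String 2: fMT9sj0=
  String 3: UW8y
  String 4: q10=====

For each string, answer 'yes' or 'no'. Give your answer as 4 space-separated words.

String 1: 'b1j3Tg==' → valid
String 2: 'fMT9sj0=' → valid
String 3: 'UW8y' → valid
String 4: 'q10=====' → invalid (5 pad chars (max 2))

Answer: yes yes yes no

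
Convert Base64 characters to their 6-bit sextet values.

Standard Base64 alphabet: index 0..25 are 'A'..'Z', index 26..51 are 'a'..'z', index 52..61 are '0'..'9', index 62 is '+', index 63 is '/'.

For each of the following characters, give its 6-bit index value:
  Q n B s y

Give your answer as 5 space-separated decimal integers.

Answer: 16 39 1 44 50

Derivation:
'Q': A..Z range, ord('Q') − ord('A') = 16
'n': a..z range, 26 + ord('n') − ord('a') = 39
'B': A..Z range, ord('B') − ord('A') = 1
's': a..z range, 26 + ord('s') − ord('a') = 44
'y': a..z range, 26 + ord('y') − ord('a') = 50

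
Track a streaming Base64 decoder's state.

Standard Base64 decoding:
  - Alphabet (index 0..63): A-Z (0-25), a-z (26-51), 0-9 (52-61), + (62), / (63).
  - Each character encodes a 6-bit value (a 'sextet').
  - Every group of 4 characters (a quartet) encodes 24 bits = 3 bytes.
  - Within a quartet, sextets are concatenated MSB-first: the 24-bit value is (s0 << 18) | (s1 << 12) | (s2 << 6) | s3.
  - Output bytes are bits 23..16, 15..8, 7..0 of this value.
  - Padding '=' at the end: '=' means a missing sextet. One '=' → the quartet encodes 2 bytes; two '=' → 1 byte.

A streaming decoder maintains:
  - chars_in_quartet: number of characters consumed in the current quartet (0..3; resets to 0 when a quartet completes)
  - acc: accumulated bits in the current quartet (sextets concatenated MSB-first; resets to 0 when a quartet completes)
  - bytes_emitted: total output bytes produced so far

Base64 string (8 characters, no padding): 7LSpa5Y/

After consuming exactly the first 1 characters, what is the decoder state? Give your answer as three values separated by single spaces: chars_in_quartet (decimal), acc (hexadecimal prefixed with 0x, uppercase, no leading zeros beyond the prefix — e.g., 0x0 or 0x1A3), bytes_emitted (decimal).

Answer: 1 0x3B 0

Derivation:
After char 0 ('7'=59): chars_in_quartet=1 acc=0x3B bytes_emitted=0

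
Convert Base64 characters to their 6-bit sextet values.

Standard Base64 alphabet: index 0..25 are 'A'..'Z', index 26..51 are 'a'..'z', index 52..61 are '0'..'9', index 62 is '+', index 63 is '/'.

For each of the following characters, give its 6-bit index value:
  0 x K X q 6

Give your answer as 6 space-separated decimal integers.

'0': 0..9 range, 52 + ord('0') − ord('0') = 52
'x': a..z range, 26 + ord('x') − ord('a') = 49
'K': A..Z range, ord('K') − ord('A') = 10
'X': A..Z range, ord('X') − ord('A') = 23
'q': a..z range, 26 + ord('q') − ord('a') = 42
'6': 0..9 range, 52 + ord('6') − ord('0') = 58

Answer: 52 49 10 23 42 58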